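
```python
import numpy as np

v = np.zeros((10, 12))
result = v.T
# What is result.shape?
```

(12, 10)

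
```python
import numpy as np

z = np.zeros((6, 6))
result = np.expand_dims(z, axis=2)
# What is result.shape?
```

(6, 6, 1)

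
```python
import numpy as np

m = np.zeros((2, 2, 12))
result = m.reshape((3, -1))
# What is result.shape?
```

(3, 16)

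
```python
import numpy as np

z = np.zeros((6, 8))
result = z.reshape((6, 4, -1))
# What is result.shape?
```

(6, 4, 2)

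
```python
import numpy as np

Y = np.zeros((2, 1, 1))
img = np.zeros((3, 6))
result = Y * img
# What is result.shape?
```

(2, 3, 6)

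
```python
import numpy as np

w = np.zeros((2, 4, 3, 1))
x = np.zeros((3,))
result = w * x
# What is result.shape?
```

(2, 4, 3, 3)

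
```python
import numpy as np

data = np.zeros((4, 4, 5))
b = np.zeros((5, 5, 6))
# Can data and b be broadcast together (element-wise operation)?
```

No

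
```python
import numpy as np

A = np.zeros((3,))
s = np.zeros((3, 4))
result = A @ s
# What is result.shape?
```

(4,)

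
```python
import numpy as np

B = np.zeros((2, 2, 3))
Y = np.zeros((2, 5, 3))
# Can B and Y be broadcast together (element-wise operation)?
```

No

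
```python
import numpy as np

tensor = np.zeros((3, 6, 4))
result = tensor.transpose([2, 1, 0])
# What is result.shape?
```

(4, 6, 3)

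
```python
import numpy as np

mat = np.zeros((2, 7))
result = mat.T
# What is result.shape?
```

(7, 2)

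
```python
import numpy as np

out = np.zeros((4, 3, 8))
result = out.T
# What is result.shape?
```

(8, 3, 4)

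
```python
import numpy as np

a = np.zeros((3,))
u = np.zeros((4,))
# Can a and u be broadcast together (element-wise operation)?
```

No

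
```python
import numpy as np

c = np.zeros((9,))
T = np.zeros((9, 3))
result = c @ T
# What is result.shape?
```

(3,)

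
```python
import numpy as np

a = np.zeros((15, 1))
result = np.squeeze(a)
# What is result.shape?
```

(15,)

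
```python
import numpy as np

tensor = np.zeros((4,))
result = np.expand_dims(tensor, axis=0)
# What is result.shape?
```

(1, 4)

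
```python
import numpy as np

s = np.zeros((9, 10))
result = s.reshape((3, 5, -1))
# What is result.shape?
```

(3, 5, 6)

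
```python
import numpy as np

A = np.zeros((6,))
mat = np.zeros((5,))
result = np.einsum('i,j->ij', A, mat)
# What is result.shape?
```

(6, 5)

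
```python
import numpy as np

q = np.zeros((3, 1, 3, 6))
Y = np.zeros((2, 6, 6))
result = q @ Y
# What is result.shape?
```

(3, 2, 3, 6)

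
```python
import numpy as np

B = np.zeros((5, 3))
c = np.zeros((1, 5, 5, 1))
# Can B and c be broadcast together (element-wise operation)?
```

Yes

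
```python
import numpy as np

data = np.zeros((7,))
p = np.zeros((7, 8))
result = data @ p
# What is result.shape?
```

(8,)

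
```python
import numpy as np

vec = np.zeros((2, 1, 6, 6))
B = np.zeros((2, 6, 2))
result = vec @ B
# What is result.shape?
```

(2, 2, 6, 2)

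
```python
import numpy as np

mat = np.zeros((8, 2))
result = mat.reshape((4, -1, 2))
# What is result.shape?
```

(4, 2, 2)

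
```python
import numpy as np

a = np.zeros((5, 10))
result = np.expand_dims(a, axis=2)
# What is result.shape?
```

(5, 10, 1)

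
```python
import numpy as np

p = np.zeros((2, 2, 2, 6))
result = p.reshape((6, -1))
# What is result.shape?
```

(6, 8)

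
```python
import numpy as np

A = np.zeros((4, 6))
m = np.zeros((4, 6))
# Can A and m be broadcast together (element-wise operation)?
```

Yes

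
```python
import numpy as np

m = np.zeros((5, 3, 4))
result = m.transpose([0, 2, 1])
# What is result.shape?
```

(5, 4, 3)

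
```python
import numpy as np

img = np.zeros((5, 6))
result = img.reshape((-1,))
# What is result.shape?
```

(30,)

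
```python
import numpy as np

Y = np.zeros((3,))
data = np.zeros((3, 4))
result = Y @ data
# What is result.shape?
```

(4,)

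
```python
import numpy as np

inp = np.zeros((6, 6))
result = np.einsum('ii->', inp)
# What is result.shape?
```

()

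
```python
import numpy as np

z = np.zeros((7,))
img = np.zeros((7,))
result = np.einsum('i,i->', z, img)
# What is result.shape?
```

()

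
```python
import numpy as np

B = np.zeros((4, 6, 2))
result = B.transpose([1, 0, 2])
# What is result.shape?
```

(6, 4, 2)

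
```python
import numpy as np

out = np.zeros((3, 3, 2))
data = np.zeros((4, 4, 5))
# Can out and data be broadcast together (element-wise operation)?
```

No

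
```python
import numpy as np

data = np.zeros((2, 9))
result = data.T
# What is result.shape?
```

(9, 2)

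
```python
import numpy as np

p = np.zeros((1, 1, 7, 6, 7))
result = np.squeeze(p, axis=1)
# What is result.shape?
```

(1, 7, 6, 7)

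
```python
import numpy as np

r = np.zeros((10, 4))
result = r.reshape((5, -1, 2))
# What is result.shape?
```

(5, 4, 2)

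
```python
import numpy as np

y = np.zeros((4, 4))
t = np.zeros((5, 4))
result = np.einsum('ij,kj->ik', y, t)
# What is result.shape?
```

(4, 5)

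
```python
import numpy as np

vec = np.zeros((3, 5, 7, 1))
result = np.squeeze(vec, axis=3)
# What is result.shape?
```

(3, 5, 7)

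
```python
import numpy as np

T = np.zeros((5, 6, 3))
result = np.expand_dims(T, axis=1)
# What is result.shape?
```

(5, 1, 6, 3)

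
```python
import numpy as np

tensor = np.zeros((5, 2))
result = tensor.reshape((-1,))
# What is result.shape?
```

(10,)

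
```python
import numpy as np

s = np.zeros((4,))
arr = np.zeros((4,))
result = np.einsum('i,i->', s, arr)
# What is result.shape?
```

()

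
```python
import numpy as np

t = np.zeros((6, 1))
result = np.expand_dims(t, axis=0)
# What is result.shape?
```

(1, 6, 1)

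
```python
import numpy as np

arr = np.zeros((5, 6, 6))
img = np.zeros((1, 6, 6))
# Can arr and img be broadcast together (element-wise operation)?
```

Yes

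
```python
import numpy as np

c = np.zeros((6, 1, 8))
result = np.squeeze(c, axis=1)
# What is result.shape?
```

(6, 8)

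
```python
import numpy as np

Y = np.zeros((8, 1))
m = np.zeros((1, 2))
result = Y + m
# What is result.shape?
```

(8, 2)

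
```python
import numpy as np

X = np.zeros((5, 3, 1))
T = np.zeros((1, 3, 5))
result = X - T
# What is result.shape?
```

(5, 3, 5)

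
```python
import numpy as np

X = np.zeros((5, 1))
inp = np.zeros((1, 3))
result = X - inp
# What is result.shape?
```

(5, 3)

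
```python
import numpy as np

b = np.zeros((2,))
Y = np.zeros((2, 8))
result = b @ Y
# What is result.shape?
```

(8,)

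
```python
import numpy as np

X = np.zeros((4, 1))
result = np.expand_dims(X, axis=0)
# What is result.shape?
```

(1, 4, 1)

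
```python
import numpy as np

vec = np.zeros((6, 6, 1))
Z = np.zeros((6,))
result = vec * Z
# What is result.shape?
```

(6, 6, 6)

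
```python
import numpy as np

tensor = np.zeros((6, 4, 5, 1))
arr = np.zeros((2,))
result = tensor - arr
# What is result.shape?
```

(6, 4, 5, 2)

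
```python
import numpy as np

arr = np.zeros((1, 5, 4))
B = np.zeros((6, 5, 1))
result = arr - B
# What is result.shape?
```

(6, 5, 4)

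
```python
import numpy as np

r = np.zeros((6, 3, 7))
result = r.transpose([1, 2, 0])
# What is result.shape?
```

(3, 7, 6)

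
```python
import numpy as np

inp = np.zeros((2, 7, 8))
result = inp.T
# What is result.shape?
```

(8, 7, 2)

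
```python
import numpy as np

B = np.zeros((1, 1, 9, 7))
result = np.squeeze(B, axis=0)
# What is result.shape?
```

(1, 9, 7)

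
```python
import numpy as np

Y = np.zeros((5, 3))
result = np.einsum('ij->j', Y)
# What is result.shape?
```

(3,)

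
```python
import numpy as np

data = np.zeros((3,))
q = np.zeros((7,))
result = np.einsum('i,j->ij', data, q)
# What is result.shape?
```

(3, 7)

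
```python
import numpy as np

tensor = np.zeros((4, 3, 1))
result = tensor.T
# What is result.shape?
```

(1, 3, 4)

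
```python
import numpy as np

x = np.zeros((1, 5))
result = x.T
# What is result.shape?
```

(5, 1)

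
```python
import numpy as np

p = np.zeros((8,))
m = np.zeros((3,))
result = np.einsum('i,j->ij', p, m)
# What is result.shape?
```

(8, 3)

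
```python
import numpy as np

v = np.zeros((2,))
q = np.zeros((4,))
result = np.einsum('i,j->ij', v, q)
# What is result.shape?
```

(2, 4)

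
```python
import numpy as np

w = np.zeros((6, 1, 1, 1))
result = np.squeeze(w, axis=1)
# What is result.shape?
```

(6, 1, 1)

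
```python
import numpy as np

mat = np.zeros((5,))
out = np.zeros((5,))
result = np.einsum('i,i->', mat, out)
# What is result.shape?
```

()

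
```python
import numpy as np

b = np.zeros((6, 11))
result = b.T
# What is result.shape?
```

(11, 6)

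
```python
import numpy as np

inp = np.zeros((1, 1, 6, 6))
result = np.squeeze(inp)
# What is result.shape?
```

(6, 6)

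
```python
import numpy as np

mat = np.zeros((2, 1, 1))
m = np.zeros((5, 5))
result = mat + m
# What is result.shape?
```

(2, 5, 5)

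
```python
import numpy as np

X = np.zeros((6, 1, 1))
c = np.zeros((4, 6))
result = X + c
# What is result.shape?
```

(6, 4, 6)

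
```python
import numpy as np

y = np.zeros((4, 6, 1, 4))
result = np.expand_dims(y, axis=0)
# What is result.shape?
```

(1, 4, 6, 1, 4)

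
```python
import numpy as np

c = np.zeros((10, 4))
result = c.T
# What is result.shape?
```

(4, 10)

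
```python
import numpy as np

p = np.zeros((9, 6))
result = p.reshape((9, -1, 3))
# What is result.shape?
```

(9, 2, 3)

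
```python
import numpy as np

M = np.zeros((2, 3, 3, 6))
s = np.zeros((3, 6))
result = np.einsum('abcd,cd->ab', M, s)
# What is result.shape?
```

(2, 3)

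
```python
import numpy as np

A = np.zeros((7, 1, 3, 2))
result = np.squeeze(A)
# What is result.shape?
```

(7, 3, 2)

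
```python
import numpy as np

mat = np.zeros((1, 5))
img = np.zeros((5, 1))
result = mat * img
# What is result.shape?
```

(5, 5)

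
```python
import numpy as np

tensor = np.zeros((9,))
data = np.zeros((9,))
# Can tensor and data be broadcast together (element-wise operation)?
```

Yes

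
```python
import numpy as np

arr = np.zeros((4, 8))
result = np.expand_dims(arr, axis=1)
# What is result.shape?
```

(4, 1, 8)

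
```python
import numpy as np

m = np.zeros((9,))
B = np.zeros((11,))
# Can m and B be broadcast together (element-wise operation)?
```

No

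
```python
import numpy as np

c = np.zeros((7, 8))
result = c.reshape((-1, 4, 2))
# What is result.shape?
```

(7, 4, 2)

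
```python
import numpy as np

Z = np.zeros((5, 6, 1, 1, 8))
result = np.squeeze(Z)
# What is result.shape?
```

(5, 6, 8)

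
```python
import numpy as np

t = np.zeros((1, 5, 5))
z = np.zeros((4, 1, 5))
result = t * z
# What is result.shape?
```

(4, 5, 5)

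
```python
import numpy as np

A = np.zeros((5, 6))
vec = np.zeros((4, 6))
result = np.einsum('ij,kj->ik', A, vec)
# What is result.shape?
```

(5, 4)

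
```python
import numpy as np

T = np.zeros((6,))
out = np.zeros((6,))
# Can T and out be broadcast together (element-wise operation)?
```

Yes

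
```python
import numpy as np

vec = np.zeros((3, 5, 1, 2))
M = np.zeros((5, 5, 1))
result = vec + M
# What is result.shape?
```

(3, 5, 5, 2)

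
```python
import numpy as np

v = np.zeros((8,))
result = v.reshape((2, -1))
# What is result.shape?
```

(2, 4)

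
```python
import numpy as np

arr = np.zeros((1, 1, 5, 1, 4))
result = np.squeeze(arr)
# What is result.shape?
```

(5, 4)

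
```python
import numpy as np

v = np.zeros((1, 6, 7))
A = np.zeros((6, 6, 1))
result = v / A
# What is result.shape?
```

(6, 6, 7)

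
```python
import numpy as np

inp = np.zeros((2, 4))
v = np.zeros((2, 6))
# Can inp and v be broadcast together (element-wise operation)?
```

No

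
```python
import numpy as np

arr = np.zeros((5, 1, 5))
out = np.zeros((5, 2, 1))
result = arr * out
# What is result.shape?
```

(5, 2, 5)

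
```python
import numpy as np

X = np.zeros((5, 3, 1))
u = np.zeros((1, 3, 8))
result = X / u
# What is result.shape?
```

(5, 3, 8)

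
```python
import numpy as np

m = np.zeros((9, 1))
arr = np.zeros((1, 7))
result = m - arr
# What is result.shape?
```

(9, 7)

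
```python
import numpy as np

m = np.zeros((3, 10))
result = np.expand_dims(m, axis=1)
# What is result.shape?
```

(3, 1, 10)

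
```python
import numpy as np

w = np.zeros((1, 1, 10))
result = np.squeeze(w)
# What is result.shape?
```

(10,)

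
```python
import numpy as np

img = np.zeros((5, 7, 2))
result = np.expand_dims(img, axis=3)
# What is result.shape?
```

(5, 7, 2, 1)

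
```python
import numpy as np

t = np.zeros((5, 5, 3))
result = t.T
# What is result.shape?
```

(3, 5, 5)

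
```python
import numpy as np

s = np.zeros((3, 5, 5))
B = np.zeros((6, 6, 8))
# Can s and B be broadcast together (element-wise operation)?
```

No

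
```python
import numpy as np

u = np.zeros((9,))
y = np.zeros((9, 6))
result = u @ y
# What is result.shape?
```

(6,)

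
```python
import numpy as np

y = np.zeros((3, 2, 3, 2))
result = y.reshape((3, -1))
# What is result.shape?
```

(3, 12)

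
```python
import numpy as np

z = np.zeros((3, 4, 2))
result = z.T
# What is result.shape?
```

(2, 4, 3)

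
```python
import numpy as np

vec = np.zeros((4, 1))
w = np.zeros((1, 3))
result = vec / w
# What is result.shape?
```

(4, 3)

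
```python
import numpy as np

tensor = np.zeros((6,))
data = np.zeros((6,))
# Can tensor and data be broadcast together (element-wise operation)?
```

Yes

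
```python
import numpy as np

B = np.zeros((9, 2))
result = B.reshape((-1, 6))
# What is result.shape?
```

(3, 6)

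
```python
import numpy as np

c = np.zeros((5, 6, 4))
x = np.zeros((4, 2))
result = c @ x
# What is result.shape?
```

(5, 6, 2)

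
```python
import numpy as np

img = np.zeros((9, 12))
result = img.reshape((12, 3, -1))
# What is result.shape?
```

(12, 3, 3)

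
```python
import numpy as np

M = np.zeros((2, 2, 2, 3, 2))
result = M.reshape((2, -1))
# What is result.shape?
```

(2, 24)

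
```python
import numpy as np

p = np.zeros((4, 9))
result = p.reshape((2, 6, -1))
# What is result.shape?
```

(2, 6, 3)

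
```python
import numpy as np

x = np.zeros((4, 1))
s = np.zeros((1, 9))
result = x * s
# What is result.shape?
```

(4, 9)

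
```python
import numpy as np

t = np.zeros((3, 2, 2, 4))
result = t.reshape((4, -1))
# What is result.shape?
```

(4, 12)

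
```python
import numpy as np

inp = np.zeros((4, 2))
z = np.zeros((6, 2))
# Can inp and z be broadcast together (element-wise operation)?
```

No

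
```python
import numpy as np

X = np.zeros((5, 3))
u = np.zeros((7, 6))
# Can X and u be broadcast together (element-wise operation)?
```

No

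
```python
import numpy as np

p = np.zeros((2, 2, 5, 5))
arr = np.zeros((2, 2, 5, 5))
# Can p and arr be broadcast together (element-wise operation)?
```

Yes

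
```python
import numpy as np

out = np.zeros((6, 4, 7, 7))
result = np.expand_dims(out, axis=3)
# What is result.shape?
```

(6, 4, 7, 1, 7)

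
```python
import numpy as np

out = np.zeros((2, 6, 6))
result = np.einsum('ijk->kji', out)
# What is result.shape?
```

(6, 6, 2)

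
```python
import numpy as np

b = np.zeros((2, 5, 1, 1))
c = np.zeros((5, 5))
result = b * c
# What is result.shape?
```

(2, 5, 5, 5)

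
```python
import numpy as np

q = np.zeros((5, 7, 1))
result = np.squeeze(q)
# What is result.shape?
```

(5, 7)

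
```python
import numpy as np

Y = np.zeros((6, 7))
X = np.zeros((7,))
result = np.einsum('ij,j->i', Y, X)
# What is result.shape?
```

(6,)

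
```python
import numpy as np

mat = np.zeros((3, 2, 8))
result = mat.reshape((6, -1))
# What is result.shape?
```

(6, 8)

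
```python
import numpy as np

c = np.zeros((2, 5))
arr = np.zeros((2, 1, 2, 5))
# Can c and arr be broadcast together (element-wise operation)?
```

Yes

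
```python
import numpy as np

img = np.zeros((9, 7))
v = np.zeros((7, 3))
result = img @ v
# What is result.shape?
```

(9, 3)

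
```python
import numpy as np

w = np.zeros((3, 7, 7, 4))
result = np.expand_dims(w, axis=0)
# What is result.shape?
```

(1, 3, 7, 7, 4)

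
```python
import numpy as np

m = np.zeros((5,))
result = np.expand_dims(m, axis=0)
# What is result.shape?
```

(1, 5)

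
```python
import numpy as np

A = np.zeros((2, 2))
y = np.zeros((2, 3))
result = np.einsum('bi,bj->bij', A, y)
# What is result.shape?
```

(2, 2, 3)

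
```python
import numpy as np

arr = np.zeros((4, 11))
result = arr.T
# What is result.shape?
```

(11, 4)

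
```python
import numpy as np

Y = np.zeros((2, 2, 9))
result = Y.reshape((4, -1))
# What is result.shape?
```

(4, 9)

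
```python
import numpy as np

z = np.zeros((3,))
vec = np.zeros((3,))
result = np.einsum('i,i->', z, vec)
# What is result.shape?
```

()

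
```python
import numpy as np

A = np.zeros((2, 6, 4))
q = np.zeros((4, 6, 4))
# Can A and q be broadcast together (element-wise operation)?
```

No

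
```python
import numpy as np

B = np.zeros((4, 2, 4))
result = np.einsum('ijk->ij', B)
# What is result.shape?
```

(4, 2)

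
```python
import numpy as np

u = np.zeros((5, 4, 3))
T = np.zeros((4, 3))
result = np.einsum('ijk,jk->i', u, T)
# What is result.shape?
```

(5,)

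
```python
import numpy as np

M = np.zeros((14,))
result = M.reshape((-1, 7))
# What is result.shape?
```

(2, 7)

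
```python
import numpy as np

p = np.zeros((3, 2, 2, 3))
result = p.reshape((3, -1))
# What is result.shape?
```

(3, 12)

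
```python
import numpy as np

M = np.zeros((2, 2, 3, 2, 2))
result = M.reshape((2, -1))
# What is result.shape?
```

(2, 24)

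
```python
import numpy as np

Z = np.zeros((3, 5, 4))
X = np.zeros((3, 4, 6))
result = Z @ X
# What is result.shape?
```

(3, 5, 6)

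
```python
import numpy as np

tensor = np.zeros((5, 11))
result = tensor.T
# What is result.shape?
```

(11, 5)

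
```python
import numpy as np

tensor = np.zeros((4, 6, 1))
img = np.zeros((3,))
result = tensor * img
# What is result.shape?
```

(4, 6, 3)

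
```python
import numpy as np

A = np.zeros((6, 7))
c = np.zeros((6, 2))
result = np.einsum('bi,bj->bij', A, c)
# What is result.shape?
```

(6, 7, 2)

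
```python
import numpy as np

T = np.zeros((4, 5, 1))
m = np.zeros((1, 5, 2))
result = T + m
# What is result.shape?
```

(4, 5, 2)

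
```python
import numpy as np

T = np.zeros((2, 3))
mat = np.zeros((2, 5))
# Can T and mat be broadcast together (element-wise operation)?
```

No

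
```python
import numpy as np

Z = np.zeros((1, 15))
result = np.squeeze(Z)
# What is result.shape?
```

(15,)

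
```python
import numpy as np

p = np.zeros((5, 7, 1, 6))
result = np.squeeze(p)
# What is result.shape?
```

(5, 7, 6)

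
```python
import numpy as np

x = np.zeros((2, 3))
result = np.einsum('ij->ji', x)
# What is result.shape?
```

(3, 2)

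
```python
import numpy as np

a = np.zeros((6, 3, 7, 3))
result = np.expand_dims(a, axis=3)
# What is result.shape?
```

(6, 3, 7, 1, 3)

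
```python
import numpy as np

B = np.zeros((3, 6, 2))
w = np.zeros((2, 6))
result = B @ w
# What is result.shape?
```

(3, 6, 6)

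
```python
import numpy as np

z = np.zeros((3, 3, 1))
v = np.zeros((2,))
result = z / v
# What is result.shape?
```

(3, 3, 2)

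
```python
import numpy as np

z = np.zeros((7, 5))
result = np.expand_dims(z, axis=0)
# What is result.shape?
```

(1, 7, 5)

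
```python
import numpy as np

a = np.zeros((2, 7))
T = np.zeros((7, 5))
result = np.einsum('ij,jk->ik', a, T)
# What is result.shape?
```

(2, 5)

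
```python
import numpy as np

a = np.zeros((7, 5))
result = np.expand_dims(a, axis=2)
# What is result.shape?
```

(7, 5, 1)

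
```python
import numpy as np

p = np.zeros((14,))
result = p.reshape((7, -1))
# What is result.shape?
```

(7, 2)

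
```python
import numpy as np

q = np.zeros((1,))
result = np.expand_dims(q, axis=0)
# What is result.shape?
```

(1, 1)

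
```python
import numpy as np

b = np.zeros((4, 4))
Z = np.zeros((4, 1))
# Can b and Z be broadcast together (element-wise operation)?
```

Yes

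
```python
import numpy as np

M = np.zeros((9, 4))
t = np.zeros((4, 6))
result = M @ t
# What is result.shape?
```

(9, 6)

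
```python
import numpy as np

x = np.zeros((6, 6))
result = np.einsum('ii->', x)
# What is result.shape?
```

()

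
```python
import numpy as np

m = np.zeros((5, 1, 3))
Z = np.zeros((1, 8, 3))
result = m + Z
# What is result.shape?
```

(5, 8, 3)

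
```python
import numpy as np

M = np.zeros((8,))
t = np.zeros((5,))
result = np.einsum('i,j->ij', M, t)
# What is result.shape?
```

(8, 5)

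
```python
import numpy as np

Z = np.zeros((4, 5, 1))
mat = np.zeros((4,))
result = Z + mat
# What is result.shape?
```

(4, 5, 4)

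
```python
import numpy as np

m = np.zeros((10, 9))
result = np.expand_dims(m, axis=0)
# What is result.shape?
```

(1, 10, 9)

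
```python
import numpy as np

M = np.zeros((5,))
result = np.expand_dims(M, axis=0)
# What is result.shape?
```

(1, 5)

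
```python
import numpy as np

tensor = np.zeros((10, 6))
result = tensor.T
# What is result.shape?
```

(6, 10)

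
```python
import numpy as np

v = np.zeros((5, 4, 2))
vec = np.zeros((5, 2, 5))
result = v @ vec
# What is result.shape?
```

(5, 4, 5)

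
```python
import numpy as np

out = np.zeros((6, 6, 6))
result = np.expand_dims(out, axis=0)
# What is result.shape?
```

(1, 6, 6, 6)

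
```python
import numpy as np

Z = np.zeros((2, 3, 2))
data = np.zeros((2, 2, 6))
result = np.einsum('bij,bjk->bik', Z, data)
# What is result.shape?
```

(2, 3, 6)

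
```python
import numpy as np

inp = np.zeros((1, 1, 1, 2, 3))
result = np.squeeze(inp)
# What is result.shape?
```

(2, 3)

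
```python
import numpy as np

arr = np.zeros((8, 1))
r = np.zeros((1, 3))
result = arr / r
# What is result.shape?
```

(8, 3)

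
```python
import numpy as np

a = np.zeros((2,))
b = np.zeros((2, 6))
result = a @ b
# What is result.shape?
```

(6,)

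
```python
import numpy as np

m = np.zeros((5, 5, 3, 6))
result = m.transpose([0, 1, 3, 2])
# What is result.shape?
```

(5, 5, 6, 3)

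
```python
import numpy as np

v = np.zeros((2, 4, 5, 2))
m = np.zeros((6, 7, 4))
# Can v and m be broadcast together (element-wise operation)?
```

No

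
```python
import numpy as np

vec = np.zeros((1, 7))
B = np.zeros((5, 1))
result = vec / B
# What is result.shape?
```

(5, 7)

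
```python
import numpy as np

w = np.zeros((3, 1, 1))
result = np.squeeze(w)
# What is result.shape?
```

(3,)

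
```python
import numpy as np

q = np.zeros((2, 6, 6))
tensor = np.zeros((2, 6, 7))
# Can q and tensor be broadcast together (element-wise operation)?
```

No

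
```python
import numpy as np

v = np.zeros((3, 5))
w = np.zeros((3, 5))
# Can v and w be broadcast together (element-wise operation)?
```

Yes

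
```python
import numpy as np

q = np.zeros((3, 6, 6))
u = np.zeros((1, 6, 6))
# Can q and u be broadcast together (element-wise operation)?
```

Yes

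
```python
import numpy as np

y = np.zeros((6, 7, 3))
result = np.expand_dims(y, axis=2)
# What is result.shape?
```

(6, 7, 1, 3)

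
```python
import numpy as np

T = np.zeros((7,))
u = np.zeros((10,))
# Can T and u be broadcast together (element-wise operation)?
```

No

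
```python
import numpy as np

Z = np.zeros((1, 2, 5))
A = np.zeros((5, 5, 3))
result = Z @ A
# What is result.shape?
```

(5, 2, 3)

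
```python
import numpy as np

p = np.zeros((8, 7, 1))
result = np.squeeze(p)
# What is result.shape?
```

(8, 7)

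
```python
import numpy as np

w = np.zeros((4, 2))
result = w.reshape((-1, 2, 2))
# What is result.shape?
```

(2, 2, 2)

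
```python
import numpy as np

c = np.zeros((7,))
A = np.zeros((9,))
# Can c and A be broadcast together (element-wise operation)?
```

No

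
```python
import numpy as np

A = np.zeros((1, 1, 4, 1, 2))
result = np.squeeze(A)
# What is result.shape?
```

(4, 2)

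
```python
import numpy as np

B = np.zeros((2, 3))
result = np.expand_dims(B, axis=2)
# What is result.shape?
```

(2, 3, 1)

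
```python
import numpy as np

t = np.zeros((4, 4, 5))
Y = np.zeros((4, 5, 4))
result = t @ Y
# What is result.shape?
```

(4, 4, 4)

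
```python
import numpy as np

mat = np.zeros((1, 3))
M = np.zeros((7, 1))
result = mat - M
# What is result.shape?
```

(7, 3)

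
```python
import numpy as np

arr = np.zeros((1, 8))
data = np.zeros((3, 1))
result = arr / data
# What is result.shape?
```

(3, 8)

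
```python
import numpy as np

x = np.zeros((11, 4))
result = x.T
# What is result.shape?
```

(4, 11)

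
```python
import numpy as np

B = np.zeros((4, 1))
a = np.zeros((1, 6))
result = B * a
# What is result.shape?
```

(4, 6)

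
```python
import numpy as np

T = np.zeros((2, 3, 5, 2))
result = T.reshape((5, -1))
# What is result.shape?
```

(5, 12)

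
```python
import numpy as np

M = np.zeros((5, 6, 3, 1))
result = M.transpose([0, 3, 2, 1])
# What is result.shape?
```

(5, 1, 3, 6)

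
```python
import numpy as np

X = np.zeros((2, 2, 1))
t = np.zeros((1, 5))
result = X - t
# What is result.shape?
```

(2, 2, 5)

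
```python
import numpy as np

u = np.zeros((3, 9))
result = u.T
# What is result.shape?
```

(9, 3)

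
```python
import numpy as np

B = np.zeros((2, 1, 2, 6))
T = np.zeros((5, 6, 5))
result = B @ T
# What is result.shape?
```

(2, 5, 2, 5)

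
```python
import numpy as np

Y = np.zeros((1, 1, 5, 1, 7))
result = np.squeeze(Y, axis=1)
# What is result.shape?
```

(1, 5, 1, 7)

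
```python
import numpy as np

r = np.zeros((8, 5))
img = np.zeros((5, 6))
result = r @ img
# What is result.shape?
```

(8, 6)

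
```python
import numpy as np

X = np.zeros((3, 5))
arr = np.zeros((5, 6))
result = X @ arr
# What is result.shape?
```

(3, 6)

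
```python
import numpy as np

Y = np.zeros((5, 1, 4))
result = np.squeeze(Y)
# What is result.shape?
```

(5, 4)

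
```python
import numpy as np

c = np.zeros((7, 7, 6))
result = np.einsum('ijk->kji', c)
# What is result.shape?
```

(6, 7, 7)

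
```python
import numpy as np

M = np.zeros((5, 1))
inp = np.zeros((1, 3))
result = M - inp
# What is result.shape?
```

(5, 3)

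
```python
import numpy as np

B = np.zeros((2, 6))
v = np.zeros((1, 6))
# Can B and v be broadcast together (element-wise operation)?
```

Yes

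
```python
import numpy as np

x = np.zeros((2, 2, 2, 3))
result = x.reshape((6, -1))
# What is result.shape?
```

(6, 4)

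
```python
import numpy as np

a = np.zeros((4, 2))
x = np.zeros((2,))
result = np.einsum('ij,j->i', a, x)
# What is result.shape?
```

(4,)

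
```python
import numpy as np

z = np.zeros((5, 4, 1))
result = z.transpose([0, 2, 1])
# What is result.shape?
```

(5, 1, 4)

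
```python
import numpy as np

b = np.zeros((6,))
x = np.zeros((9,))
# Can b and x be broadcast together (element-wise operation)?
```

No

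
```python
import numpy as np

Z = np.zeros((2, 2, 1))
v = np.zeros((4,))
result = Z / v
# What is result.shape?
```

(2, 2, 4)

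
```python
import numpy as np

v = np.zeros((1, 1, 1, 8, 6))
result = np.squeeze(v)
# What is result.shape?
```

(8, 6)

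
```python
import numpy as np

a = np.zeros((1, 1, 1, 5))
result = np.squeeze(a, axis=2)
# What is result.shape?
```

(1, 1, 5)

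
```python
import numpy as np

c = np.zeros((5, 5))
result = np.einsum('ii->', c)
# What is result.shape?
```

()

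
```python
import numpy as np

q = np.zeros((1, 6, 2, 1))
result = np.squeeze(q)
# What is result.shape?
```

(6, 2)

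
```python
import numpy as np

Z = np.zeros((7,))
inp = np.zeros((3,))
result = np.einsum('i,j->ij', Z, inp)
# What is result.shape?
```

(7, 3)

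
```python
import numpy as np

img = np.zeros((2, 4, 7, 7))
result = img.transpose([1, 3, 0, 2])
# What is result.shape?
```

(4, 7, 2, 7)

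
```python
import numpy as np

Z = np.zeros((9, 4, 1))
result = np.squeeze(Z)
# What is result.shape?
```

(9, 4)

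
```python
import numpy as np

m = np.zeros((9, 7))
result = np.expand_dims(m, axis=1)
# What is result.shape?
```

(9, 1, 7)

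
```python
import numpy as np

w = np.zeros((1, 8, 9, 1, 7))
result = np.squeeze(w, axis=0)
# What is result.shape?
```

(8, 9, 1, 7)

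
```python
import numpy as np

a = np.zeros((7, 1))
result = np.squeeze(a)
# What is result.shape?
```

(7,)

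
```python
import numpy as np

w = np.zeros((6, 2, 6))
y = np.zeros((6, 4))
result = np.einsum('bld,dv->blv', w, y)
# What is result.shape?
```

(6, 2, 4)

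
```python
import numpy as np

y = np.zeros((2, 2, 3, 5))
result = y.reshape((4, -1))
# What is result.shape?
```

(4, 15)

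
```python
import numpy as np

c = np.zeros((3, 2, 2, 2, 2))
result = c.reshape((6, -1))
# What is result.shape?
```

(6, 8)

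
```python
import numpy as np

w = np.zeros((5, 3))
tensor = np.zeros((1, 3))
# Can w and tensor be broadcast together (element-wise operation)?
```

Yes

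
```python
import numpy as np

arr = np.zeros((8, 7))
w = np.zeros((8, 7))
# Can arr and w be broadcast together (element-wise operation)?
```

Yes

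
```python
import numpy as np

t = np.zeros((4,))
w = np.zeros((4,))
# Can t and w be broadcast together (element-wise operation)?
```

Yes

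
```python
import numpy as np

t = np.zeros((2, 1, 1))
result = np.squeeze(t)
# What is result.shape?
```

(2,)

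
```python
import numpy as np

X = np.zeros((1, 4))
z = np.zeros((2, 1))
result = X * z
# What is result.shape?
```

(2, 4)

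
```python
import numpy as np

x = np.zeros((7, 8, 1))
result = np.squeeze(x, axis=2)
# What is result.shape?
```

(7, 8)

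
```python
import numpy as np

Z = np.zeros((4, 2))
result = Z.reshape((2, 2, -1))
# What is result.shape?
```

(2, 2, 2)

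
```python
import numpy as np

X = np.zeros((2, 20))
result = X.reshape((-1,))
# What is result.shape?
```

(40,)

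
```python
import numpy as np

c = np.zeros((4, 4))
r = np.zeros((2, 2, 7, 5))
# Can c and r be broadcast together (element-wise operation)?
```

No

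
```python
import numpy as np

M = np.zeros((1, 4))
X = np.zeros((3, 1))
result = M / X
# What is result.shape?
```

(3, 4)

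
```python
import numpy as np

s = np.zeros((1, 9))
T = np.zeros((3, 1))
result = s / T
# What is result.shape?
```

(3, 9)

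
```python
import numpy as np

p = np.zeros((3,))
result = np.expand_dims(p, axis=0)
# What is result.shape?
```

(1, 3)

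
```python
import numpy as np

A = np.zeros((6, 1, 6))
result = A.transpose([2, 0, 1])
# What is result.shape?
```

(6, 6, 1)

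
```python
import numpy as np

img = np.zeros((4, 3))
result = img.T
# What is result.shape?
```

(3, 4)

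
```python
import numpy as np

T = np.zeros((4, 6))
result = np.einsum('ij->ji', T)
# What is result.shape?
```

(6, 4)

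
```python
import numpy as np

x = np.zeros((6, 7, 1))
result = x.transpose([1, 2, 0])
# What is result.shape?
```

(7, 1, 6)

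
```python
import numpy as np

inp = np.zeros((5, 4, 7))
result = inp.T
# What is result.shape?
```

(7, 4, 5)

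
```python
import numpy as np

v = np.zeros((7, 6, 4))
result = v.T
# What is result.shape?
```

(4, 6, 7)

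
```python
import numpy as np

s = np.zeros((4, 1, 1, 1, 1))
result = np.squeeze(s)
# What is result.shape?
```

(4,)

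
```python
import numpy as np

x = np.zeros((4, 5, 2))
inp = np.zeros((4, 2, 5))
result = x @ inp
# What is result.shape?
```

(4, 5, 5)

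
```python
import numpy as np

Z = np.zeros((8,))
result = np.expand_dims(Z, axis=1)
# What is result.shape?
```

(8, 1)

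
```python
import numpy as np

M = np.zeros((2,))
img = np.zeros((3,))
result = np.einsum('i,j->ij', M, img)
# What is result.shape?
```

(2, 3)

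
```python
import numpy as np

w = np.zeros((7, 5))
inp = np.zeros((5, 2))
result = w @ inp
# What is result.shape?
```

(7, 2)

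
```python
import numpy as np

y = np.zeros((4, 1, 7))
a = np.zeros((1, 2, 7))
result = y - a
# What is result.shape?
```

(4, 2, 7)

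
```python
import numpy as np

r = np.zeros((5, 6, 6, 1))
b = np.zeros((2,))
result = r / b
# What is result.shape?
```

(5, 6, 6, 2)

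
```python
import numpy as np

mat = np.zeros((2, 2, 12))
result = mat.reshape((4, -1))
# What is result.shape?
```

(4, 12)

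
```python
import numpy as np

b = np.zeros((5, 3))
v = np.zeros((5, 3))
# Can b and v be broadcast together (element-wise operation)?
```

Yes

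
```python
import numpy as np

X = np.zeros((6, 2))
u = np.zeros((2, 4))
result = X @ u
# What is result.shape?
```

(6, 4)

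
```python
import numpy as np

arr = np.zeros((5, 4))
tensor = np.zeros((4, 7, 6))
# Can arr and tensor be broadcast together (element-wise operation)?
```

No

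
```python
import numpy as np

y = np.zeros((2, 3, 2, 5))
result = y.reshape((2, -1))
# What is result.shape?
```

(2, 30)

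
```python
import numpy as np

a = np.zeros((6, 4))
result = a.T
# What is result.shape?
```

(4, 6)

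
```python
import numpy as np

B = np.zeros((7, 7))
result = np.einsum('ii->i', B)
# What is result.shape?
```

(7,)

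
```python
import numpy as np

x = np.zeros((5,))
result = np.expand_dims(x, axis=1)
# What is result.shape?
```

(5, 1)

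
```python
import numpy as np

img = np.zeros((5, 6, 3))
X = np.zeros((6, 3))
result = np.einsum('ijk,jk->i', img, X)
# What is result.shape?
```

(5,)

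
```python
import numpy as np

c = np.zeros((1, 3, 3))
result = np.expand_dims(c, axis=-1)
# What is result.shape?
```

(1, 3, 3, 1)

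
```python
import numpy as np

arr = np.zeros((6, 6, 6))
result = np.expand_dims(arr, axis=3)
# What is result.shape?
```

(6, 6, 6, 1)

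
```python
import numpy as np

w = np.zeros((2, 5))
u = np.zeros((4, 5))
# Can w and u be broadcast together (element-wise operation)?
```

No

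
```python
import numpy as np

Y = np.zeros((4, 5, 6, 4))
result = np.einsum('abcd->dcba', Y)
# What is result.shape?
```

(4, 6, 5, 4)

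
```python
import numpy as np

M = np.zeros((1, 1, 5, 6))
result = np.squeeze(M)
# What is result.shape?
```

(5, 6)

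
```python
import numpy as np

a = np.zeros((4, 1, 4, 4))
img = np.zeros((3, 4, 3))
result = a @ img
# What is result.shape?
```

(4, 3, 4, 3)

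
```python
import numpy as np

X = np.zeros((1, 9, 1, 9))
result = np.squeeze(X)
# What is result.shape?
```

(9, 9)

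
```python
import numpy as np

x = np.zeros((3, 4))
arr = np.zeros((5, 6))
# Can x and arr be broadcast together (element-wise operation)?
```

No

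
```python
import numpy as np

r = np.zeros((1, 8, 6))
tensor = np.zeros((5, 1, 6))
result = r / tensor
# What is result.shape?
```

(5, 8, 6)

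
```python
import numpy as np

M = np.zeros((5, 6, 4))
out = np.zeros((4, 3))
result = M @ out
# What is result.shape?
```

(5, 6, 3)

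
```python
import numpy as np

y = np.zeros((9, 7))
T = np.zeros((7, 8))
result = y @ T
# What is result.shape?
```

(9, 8)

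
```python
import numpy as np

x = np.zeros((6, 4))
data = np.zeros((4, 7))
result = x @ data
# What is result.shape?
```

(6, 7)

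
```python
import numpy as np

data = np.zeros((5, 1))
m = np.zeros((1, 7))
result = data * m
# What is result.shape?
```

(5, 7)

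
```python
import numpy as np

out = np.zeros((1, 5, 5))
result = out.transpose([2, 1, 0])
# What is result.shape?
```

(5, 5, 1)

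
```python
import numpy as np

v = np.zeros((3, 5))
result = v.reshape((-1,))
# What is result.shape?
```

(15,)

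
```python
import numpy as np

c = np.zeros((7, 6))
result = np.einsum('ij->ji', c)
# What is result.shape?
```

(6, 7)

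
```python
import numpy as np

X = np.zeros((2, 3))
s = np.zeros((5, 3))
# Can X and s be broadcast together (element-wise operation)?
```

No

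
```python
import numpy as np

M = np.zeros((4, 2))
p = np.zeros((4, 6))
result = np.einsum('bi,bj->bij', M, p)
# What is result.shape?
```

(4, 2, 6)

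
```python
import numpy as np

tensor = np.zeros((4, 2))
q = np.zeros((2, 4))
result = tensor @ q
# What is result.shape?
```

(4, 4)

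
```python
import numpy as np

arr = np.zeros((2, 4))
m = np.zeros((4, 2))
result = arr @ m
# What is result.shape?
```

(2, 2)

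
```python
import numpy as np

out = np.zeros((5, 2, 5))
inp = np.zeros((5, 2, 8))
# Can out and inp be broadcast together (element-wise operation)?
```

No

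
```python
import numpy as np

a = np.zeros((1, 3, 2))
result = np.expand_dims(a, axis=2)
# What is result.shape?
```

(1, 3, 1, 2)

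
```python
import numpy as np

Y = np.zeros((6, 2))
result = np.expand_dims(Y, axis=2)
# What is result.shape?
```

(6, 2, 1)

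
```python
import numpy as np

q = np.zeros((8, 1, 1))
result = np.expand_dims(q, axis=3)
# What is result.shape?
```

(8, 1, 1, 1)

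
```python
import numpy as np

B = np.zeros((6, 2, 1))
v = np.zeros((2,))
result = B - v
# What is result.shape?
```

(6, 2, 2)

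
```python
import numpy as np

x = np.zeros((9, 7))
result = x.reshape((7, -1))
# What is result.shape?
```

(7, 9)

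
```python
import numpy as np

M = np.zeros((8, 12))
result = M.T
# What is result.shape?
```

(12, 8)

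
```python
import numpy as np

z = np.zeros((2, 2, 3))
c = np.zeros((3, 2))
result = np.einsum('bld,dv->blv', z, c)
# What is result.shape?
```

(2, 2, 2)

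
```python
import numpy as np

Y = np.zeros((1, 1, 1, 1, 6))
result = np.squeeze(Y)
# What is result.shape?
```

(6,)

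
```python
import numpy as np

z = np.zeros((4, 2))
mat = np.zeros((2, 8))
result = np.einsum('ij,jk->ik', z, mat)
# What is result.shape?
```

(4, 8)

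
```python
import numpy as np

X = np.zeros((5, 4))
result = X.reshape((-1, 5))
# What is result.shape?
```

(4, 5)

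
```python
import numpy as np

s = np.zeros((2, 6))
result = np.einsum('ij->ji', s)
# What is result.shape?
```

(6, 2)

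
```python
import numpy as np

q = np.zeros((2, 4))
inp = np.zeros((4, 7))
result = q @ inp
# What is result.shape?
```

(2, 7)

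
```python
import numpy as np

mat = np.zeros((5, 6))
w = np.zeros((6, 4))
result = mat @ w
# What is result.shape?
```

(5, 4)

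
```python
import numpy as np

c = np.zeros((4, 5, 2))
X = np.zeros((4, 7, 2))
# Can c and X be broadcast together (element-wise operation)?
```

No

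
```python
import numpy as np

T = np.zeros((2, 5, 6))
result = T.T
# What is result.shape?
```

(6, 5, 2)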